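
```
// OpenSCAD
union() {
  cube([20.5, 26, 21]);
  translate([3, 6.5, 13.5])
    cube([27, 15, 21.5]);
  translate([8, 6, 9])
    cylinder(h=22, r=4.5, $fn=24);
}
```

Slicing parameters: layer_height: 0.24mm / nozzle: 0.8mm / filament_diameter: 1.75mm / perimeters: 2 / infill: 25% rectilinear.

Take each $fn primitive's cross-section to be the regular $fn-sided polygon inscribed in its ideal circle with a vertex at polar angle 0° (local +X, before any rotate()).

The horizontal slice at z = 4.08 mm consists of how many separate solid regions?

At z = 4.08 mm: the cube (footprint 20.5×26) is included at this height; the cube at (3, 6.5) is absent (z outside [13.5, 35]); the cylinder at (8, 6) does not reach this height (z outside [9, 31]); Combining (union): only the 20.5×26 cube is present, so the union is just that shape — 1 connected region. The result has 1 disconnected region.

1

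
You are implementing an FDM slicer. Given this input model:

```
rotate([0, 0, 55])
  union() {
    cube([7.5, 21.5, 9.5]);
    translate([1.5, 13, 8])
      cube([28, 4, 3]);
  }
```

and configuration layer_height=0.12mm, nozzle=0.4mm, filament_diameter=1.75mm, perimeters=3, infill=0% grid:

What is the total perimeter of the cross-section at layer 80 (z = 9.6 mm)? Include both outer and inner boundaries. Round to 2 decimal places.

At z = 9.6 mm: the cube is not intersected at this z (z outside [0, 9.5]); the cube at (1.5, 13) (footprint 28×4) is included at this height (perimeter 64.00 mm); Combining (union): only the 28×4 cube at (1.5, 13) is present, so the union is just that shape — boundary = 64.00 mm; (whole slice rotated 55° about Z — lengths, areas and connectivity unchanged). Overall, the cross-section is a single solid region. Total boundary length (outer) = 64.00 mm.

64.00 mm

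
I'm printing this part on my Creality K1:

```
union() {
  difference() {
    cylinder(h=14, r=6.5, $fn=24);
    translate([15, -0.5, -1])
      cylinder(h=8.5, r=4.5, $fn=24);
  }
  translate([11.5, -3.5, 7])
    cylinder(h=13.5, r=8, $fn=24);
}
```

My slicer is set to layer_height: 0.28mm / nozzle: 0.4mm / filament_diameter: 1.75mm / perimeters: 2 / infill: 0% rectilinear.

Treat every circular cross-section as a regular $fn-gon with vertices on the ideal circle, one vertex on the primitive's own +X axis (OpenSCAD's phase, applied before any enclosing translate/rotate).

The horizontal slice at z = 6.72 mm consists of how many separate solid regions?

1

At z = 6.72 mm: the r=6.5 cylinder contributes a regular 24-gon of circumradius 6.5; the r=4.5 cylinder at (15, -0.5) gives a regular 24-gon of circumradius 4.5 (constant along its height); After the difference (first − rest): starting from the r=6.5 cylinder, the r=4.5 cylinder at (15, -0.5) misses the remaining region (no effect) — 1 connected region; the cylinder at (11.5, -3.5) is not intersected at this z (z outside [7, 20.5]); Combining (union): only the result so far is present, so the union is just that shape — 1 connected region. The result has 1 disconnected region.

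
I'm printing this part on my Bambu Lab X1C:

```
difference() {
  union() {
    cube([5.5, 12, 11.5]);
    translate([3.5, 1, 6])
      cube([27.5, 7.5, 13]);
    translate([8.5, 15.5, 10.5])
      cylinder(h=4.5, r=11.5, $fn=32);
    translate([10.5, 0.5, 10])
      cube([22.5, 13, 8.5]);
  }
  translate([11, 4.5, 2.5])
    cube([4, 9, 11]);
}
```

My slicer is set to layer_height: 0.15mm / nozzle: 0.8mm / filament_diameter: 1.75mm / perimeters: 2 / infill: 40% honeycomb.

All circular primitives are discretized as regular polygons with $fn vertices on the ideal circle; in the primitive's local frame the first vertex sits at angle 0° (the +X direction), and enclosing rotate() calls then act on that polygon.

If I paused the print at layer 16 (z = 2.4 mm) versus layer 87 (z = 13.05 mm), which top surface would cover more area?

Layer 16 (z = 2.4): the 5.5×12 cube contributes its full rectangle (area 66.00 mm²); the cube at (3.5, 1) does not reach this height (z outside [6, 19]); the cylinder at (8.5, 15.5) is not intersected at this z (z outside [10.5, 15]); the cube at (10.5, 0.5) does not reach this height (z outside [10, 18.5]); Merging all regions: only the 5.5×12 cube is present, so the union is just that shape — area = 66.00 mm²; the cube at (11, 4.5) does not reach this height (z outside [2.5, 13.5]); Taking the first minus the rest: none of the subtracted shapes is present at this height, so the result so far is unchanged — area = 66.00 mm². So its area = 66.00 mm². Layer 87 (z = 13.05): the cube is not intersected at this z (z outside [0, 11.5]); the 27.5×7.5 cube at (3.5, 1) contributes its full rectangle (area 206.25 mm²); the r=11.5 cylinder at (8.5, 15.5) gives a regular 32-gon of circumradius 11.5 (constant along its height) (area = (32/2)·11.500²·sin(360°/32) = 412.81 mm²); the cube at (10.5, 0.5) is present — its section is the full 22.5×13 rectangle (area 292.50 mm²); Combining (union): the regions partially overlap — summed areas 911.56 mm² minus the doubly-counted overlap 244.60 mm² gives 666.96 mm² — area = 666.96 mm²; the cube at (11, 4.5) is present — its section is the full 4×9 rectangle (area 36.00 mm²); After the difference (first − rest): starting from that combined region (666.96 mm²), the 4×9 cube at (11, 4.5) lies wholly inside it (removes its full 36.00 mm² and its 26.00 mm outline becomes a hole wall) — area = 630.96 mm². So its area = 630.96 mm². Layer 87 is larger (630.96 vs 66.00 mm²).

layer 87 (z = 13.05 mm)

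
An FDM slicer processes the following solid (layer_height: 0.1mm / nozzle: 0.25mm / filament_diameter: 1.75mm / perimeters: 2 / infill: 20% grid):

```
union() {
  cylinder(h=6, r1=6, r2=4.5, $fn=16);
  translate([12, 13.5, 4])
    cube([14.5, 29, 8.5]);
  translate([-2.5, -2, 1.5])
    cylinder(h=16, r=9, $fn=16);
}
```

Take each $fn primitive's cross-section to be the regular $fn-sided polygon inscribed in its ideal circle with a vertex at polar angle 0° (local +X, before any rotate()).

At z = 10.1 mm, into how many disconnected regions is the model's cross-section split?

At z = 10.1 mm: the cone is not intersected at this z (z outside [0, 6]); the cube at (12, 13.5) is present — its section is the full 14.5×29 rectangle; the cylinder at (-2.5, -2): section is a regular 16-gon, circumradius r=9; Merging all regions: the 2 present regions are separate (no shared area or edge), so areas and boundary lengths simply add and each stays a separate island — 2 connected regions. The result has 2 disconnected regions.

2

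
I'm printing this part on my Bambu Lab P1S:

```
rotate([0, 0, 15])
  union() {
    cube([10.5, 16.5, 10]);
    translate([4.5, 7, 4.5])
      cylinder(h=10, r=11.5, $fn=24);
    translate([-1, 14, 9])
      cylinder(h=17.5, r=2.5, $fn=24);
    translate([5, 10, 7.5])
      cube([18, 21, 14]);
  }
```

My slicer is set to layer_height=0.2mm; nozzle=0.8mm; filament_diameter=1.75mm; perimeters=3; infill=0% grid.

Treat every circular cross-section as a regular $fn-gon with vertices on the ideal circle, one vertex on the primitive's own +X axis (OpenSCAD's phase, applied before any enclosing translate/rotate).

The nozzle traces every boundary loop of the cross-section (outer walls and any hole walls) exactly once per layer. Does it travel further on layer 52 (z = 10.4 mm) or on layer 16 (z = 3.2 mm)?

Layer 52 (z = 10.4): the cube is not intersected at this z (z outside [0, 10]); the r=11.5 cylinder at (4.5, 7) contributes a regular 24-gon of circumradius 11.5 (perimeter = 2·24·11.500·sin(180°/24) = 72.05 mm); the r=2.5 cylinder at (-1, 14) contributes a regular 24-gon of circumradius 2.5 (perimeter = 2·24·2.500·sin(180°/24) = 15.66 mm); the 18×21 cube at (5, 10) contributes its full rectangle (perimeter 78.00 mm); Combining (union): the regions partially overlap (shared area 83.96 mm²), so the edge portions inside another operand are dropped and the merged outline is re-measured after clipping — boundary = 116.54 mm; (rotated 15° about Z; rotation is an isometry so areas/perimeters/island counts are preserved). So its perimeter = 116.54 mm. Layer 16 (z = 3.2): the 10.5×16.5 cube contributes its full rectangle (perimeter 54.00 mm); the cylinder at (4.5, 7) is not intersected at this z (z outside [4.5, 14.5]); the cylinder at (-1, 14) is absent (z outside [9, 26.5]); the cube at (5, 10) is not intersected at this z (z outside [7.5, 21.5]); Taking the union: only the 10.5×16.5 cube is present, so the union is just that shape — boundary = 54.00 mm; (whole slice rotated 15° about Z — lengths, areas and connectivity unchanged). So its perimeter = 54.00 mm. Layer 52 is larger (116.54 vs 54.00 mm).

layer 52 (z = 10.4 mm)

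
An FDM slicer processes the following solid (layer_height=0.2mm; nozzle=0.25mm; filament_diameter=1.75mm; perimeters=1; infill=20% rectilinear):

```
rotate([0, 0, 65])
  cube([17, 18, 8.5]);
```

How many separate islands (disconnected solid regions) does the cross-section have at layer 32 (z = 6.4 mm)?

1

At z = 6.4 mm: the 17×18 cube contributes its full rectangle; (whole slice rotated 65° about Z — lengths, areas and connectivity unchanged). Overall, the cross-section is a single solid region. Island count = 1.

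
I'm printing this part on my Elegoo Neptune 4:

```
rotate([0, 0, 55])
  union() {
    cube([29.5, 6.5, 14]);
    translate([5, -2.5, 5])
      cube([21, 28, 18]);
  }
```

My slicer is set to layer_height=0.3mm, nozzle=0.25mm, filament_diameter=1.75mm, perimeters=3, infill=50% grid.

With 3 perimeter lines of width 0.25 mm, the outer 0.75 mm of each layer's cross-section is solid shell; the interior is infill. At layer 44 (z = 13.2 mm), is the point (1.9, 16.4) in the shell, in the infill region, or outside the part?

At z = 13.2 mm: the cube is present — its section is the full 29.5×6.5 rectangle; the 21×28 cube at (5, -2.5) contributes its full rectangle; Taking the union: the regions partially overlap (shared area 136.50 mm²), so overlapping operands fuse into one piece — 1 connected region; (whole slice rotated 55° about Z — lengths, areas and connectivity unchanged). Overall, the cross-section is a single solid region. Undo the 55° rotation: the query point maps to (14.524, 7.850) in the un-rotated model frame. The nearest boundary edge runs (5.00, 6.50)→(5.00, 25.50); distance from the point to it = 9.52 mm. The point is inside the cross-section and 9.52 mm from the nearest boundary — more than the 0.75 mm shell width (3 × 0.25), so it's in the infill interior.

infill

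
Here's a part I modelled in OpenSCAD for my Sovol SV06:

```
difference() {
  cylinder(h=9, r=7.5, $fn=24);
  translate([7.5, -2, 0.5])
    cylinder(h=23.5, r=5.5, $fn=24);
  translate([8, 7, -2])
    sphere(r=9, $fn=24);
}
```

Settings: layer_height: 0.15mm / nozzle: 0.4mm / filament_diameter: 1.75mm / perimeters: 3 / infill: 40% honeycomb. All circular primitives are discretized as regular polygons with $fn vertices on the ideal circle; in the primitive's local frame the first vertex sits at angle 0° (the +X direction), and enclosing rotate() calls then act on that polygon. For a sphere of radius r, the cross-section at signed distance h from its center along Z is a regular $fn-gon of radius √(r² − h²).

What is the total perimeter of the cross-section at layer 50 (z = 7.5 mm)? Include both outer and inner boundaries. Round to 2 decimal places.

48.69 mm

At z = 7.5 mm: the r=7.5 cylinder contributes a regular 24-gon of circumradius 7.5 (perimeter = 2·24·7.500·sin(180°/24) = 46.99 mm); the r=5.5 cylinder at (7.5, -2) contributes a regular 24-gon of circumradius 5.5 (perimeter = 2·24·5.500·sin(180°/24) = 34.46 mm); the sphere at (8, 7) is absent (|z−center|=9.500 > r=9); After the difference (first − rest): starting from the r=7.5 cylinder, the r=5.5 cylinder at (7.5, -2) partially overlaps it — only the 36.48 mm² overlap (of its 93.95 mm²) is removed, clipping the outline — boundary = 48.69 mm. Overall, the cross-section is a single solid region. Total boundary length (outer) = 48.69 mm.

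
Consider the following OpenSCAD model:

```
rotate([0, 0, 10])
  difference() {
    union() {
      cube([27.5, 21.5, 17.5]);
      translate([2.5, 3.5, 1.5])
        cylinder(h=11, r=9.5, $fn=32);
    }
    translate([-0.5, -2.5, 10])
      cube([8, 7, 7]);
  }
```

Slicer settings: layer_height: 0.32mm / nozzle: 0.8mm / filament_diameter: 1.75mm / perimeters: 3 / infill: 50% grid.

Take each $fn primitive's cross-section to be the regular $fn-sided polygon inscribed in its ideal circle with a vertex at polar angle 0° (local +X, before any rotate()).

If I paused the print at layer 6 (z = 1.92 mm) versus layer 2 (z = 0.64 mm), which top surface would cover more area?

layer 6 (z = 1.92 mm)

Layer 6 (z = 1.92): the 27.5×21.5 cube contributes its full rectangle (area 591.25 mm²); the r=9.5 cylinder at (2.5, 3.5) contributes a regular 32-gon of circumradius 9.5 (area = (32/2)·9.500²·sin(360°/32) = 281.71 mm²); Combining (union): the regions partially overlap — summed areas 872.96 mm² minus the doubly-counted overlap 134.95 mm² gives 738.01 mm² — area = 738.01 mm²; the cube at (-0.5, -2.5) does not reach this height (z outside [10, 17]); After the difference (first − rest): none of the subtracted shapes is present at this height, so the result so far is unchanged — area = 738.01 mm²; (rotated 10° about Z; rotation is an isometry so areas/perimeters/island counts are preserved). So its area = 738.01 mm². Layer 2 (z = 0.64): the cube (footprint 27.5×21.5) is included at this height (area 591.25 mm²); the cylinder at (2.5, 3.5) is absent (z outside [1.5, 12.5]); Taking the union: only the 27.5×21.5 cube is present, so the union is just that shape — area = 591.25 mm²; the cube at (-0.5, -2.5) is not intersected at this z (z outside [10, 17]); Subtracting the remaining from the first: none of the subtracted shapes is present at this height, so the result so far is unchanged — area = 591.25 mm²; (whole slice rotated 10° about Z — lengths, areas and connectivity unchanged). So its area = 591.25 mm². Layer 6 is larger (738.01 vs 591.25 mm²).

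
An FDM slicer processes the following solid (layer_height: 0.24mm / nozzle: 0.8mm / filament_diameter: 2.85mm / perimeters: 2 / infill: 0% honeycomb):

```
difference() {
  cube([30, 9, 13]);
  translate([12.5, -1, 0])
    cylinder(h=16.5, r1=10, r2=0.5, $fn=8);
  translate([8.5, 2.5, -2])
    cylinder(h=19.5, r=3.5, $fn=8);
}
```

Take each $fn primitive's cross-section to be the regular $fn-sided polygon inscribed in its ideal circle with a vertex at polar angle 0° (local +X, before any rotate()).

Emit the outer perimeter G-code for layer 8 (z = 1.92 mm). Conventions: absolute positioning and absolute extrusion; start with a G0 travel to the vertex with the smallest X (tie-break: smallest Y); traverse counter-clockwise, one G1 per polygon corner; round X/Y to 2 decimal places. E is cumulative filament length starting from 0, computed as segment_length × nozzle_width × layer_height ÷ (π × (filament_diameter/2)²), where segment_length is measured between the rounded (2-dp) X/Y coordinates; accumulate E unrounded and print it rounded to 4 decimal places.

G0 X0.00 Y0.00 Z1.92
G1 X4.02 Y0.00 E0.1210
G1 X5.03 Y2.43 E0.2002
G1 X5.00 Y2.50 E0.2025
G1 X6.03 Y4.97 E0.2830
G1 X6.09 Y5.00 E0.2850
G1 X6.21 Y5.29 E0.2945
G1 X12.50 Y7.89 E0.4993
G1 X18.79 Y5.29 E0.7042
G1 X20.98 Y0.00 E0.8765
G1 X30.00 Y0.00 E1.1480
G1 X30.00 Y9.00 E1.4188
G1 X0.00 Y9.00 E2.3218
G1 X0.00 Y0.00 E2.5926

At z = 1.92 mm: the cube is present — its section is the full 30×9 rectangle; the cone at (12.5, -1) (r1=10→r2=0.5) has section circumradius 8.895 here — a regular 8-gon; the cylinder at (8.5, 2.5): section is a regular 8-gon, circumradius r=3.5; After the difference (first − rest): starting from the 30×9 cube, the cone at (12.5, -1) partially overlaps it — only the 94.51 mm² overlap (of its 223.77 mm²) is removed, clipping the outline; the r=3.5 cylinder at (8.5, 2.5) partially overlaps it — only the 0.14 mm² overlap (of its 34.65 mm²) is removed, clipping the outline — 1 connected region. The outline is a single polygon with 13 vertices. Extrusion per mm of travel: 0.8 × 0.24 / (π × 1.425²) = 0.030097. Accumulating E over each segment gives final E = 2.5926.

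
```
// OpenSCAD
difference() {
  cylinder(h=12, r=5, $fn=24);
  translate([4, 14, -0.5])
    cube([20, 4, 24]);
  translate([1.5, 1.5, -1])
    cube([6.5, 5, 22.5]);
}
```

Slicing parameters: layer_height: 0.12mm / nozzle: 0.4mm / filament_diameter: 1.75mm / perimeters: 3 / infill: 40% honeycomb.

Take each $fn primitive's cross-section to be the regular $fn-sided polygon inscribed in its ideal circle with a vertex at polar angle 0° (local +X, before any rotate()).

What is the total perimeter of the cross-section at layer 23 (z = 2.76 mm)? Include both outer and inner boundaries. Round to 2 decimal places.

33.04 mm

At z = 2.76 mm: the r=5 cylinder contributes a regular 24-gon of circumradius 5 (perimeter = 2·24·5.000·sin(180°/24) = 31.33 mm); the cube at (4, 14) is present — its section is the full 20×4 rectangle (perimeter 48.00 mm); the cube at (1.5, 1.5) (footprint 6.5×5) is included at this height (perimeter 23.00 mm); Subtracting the remaining from the first: starting from the r=5 cylinder, the 20×4 cube at (4, 14) misses the remaining region (no effect); the 6.5×5 cube at (1.5, 1.5) partially overlaps it — only the 6.97 mm² overlap (of its 32.50 mm²) is removed, clipping the outline — boundary = 33.04 mm. Overall, the cross-section is a single solid region. Total boundary length (outer) = 33.04 mm.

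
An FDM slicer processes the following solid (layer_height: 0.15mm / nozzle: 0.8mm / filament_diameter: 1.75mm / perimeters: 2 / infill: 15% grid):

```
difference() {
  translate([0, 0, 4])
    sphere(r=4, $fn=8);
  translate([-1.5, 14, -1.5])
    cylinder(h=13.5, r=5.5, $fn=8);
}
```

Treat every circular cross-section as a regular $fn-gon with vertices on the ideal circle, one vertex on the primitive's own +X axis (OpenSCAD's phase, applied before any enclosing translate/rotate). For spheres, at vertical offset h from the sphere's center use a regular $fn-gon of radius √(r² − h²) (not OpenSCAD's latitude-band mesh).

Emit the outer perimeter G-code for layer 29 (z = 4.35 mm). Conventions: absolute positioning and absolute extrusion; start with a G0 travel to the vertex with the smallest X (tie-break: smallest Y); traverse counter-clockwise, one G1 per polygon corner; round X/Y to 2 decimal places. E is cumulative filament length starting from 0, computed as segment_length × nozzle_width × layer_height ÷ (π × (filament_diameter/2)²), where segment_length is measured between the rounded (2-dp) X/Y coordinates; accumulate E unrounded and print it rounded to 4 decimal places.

At z = 4.35 mm: the r=4 sphere contributes a regular 8-gon of circumradius √(4²−0.35²) = 3.985; the r=5.5 cylinder at (-1.5, 14) contributes a regular 8-gon of circumradius 5.5; Subtracting the remaining from the first: starting from the r=4 sphere, the r=5.5 cylinder at (-1.5, 14) misses the remaining region (no effect) — 1 connected region. The outline is a single polygon with 8 vertices. Extrusion per mm of travel: 0.8 × 0.15 / (π × 0.875²) = 0.049890. Accumulating E over each segment gives final E = 1.2170.

G0 X-3.98 Y0.00 Z4.35
G1 X-2.82 Y-2.82 E0.1521
G1 X0.00 Y-3.98 E0.3043
G1 X2.82 Y-2.82 E0.4564
G1 X3.98 Y0.00 E0.6085
G1 X2.82 Y2.82 E0.7606
G1 X0.00 Y3.98 E0.9128
G1 X-2.82 Y2.82 E1.0649
G1 X-3.98 Y0.00 E1.2170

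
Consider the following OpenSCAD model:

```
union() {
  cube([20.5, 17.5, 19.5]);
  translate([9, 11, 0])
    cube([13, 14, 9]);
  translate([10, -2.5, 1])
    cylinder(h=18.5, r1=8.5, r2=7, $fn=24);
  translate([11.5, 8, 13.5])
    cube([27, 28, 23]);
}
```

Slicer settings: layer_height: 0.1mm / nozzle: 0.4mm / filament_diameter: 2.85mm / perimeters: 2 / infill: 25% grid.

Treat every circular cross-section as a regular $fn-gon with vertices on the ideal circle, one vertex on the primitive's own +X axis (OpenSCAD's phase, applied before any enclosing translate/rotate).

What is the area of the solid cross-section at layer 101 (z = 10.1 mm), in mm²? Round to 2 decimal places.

At z = 10.1 mm: the cube is present — its section is the full 20.5×17.5 rectangle (area 358.75 mm²); the cube at (9, 11) is absent (z outside [0, 9]); the cone at (10, -2.5) contributes a regular 24-gon of circumradius 7.762 (interpolated between r1=8.5 and r2=7 at t=0.492) (area = (24/2)·7.762²·sin(360°/24) = 187.13 mm²); the cube at (11.5, 8) is absent (z outside [13.5, 36.5]); Combining (union): the regions partially overlap — summed areas 545.88 mm² minus the doubly-counted overlap 55.65 mm² gives 490.23 mm² — area = 490.23 mm². Overall, the cross-section is a single solid region. Net area = 490.23 mm².

490.23 mm²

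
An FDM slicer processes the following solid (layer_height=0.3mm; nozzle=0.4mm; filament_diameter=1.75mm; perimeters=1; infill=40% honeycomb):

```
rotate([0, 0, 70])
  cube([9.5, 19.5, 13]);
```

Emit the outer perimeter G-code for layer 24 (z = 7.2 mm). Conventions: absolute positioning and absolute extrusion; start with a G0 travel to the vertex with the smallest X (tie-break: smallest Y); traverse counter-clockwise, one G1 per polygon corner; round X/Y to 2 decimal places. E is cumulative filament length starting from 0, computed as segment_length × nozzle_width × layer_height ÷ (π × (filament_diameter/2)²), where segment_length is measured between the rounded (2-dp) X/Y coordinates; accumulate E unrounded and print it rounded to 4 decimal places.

G0 X-18.32 Y6.67 Z7.20
G1 X0.00 Y0.00 E0.9727
G1 X3.25 Y8.93 E1.4468
G1 X-15.07 Y15.60 E2.4195
G1 X-18.32 Y6.67 E2.8936

At z = 7.2 mm: the cube (footprint 9.5×19.5) is included at this height; (rotated 70° about Z; rotation is an isometry so areas/perimeters/island counts are preserved). The outline is a single polygon with 4 vertices. Extrusion per mm of travel: 0.4 × 0.3 / (π × 0.875²) = 0.049890. Accumulating E over each segment gives final E = 2.8936.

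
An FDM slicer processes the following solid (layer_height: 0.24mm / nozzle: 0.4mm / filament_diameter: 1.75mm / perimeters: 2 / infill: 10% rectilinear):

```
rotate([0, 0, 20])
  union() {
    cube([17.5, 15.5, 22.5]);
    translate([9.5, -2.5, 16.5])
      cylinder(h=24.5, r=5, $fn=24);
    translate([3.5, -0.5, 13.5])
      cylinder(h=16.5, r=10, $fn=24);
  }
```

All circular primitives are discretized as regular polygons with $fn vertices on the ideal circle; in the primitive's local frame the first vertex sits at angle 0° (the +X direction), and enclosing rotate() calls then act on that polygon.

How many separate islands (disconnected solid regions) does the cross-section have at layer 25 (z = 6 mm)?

1

At z = 6 mm: the cube is present — its section is the full 17.5×15.5 rectangle; the cylinder at (9.5, -2.5) is absent (z outside [16.5, 41]); the cylinder at (3.5, -0.5) is not intersected at this z (z outside [13.5, 30]); Merging all regions: only the 17.5×15.5 cube is present, so the union is just that shape — 1 connected region; (whole slice rotated 20° about Z — lengths, areas and connectivity unchanged). Overall, the cross-section is a single solid region. Island count = 1.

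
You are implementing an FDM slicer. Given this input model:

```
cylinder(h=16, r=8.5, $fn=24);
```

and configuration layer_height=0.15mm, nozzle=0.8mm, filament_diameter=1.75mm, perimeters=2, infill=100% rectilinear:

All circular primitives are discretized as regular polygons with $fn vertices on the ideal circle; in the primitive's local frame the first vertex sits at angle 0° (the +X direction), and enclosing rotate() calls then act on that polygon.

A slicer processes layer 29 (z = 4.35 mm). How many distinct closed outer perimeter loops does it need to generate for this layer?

At z = 4.35 mm: the cylinder: section is a regular 24-gon, circumradius r=8.5. The result has 1 disconnected region.

1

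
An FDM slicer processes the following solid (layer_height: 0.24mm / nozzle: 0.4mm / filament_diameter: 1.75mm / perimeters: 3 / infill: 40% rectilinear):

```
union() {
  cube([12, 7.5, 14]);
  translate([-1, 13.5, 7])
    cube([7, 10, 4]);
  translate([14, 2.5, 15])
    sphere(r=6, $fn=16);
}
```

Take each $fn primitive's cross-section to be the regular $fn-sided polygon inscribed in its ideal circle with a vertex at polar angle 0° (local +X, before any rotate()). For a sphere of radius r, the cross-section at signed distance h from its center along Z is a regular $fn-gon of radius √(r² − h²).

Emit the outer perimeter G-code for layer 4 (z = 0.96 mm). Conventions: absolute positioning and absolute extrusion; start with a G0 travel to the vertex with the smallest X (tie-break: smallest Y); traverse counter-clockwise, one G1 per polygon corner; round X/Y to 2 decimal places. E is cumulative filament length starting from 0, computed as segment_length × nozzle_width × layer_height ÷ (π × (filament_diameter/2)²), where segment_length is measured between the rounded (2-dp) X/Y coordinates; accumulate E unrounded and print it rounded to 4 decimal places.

G0 X0.00 Y0.00 Z0.96
G1 X12.00 Y0.00 E0.4789
G1 X12.00 Y7.50 E0.7783
G1 X0.00 Y7.50 E1.2572
G1 X0.00 Y0.00 E1.5566

At z = 0.96 mm: the cube is present — its section is the full 12×7.5 rectangle; the cube at (-1, 13.5) does not reach this height (z outside [7, 11]); the sphere at (14, 2.5) does not reach this height (|z−center|=14.040 > r=6); Merging all regions: only the 12×7.5 cube is present, so the union is just that shape — 1 connected region. The outline is a single polygon with 4 vertices. Extrusion per mm of travel: 0.4 × 0.24 / (π × 0.875²) = 0.039912. Accumulating E over each segment gives final E = 1.5566.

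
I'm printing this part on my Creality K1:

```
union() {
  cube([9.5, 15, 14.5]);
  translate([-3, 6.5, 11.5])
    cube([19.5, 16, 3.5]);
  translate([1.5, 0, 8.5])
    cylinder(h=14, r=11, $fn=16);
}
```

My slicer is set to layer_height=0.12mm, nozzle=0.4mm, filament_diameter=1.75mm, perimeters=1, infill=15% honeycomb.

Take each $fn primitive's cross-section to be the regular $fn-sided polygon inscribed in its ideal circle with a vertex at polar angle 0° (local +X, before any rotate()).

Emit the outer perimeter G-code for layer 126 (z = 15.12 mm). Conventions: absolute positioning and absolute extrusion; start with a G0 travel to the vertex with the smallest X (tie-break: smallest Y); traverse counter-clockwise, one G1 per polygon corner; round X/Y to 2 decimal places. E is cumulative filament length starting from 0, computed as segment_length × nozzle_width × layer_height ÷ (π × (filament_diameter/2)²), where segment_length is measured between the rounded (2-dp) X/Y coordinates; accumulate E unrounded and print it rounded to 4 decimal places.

At z = 15.12 mm: the cube is not intersected at this z (z outside [0, 14.5]); the cube at (-3, 6.5) is absent (z outside [11.5, 15]); the r=11 cylinder at (1.5, 0) gives a regular 16-gon of circumradius 11 (constant along its height); Taking the union: only the r=11 cylinder at (1.5, 0) is present, so the union is just that shape — 1 connected region. The outline is a single polygon with 16 vertices. Extrusion per mm of travel: 0.4 × 0.12 / (π × 0.875²) = 0.019956. Accumulating E over each segment gives final E = 1.3704.

G0 X-9.50 Y0.00 Z15.12
G1 X-8.66 Y-4.21 E0.0857
G1 X-6.28 Y-7.78 E0.1713
G1 X-2.71 Y-10.16 E0.2569
G1 X1.50 Y-11.00 E0.3426
G1 X5.71 Y-10.16 E0.4283
G1 X9.28 Y-7.78 E0.5139
G1 X11.66 Y-4.21 E0.5995
G1 X12.50 Y0.00 E0.6852
G1 X11.66 Y4.21 E0.7709
G1 X9.28 Y7.78 E0.8565
G1 X5.71 Y10.16 E0.9421
G1 X1.50 Y11.00 E1.0278
G1 X-2.71 Y10.16 E1.1134
G1 X-6.28 Y7.78 E1.1991
G1 X-8.66 Y4.21 E1.2847
G1 X-9.50 Y0.00 E1.3704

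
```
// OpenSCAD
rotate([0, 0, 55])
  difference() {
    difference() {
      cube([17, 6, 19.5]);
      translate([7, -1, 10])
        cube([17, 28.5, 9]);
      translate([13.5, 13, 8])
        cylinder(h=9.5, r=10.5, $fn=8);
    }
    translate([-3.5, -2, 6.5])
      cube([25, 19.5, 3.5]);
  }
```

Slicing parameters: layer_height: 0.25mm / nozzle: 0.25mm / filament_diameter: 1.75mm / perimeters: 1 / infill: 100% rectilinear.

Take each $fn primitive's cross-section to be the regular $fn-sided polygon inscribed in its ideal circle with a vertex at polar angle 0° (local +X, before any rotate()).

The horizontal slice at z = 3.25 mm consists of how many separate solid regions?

1

At z = 3.25 mm: the 17×6 cube contributes its full rectangle; the cube at (7, -1) is absent (z outside [10, 19]); the cylinder at (13.5, 13) is not intersected at this z (z outside [8, 17.5]); After the difference (first − rest): none of the subtracted shapes is present at this height, so the 17×6 cube is unchanged — 1 connected region; the cube at (-3.5, -2) is absent (z outside [6.5, 10]); Taking the first minus the rest: none of the subtracted shapes is present at this height, so the result so far is unchanged — 1 connected region; (rotated 55° about Z; rotation is an isometry so areas/perimeters/island counts are preserved). The result has 1 disconnected region.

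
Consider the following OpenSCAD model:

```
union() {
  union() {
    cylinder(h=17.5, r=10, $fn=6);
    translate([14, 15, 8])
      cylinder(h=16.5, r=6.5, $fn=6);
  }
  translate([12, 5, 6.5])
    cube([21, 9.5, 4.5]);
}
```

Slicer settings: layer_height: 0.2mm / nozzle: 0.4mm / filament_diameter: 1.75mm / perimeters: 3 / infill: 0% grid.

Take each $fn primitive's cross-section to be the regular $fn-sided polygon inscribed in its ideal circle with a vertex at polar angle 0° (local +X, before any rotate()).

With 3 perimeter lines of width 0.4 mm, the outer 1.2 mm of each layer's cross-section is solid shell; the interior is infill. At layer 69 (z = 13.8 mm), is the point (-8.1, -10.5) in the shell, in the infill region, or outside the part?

At z = 13.8 mm: the cylinder: section is a regular 6-gon, circumradius r=10; the r=6.5 cylinder at (14, 15) contributes a regular 6-gon of circumradius 6.5; Merging all regions: the 2 present regions are separate (no shared area or edge), so areas and boundary lengths simply add and each stays a separate island — 2 connected regions; the cube at (12, 5) is absent (z outside [6.5, 11]); Merging all regions: only that combined region is present, so the union is just that shape — 2 connected regions. Overall, the cross-section has 2 separate islands. The nearest boundary edge runs (5.00, -8.66)→(-5.00, -8.66); distance from the point to it = 3.60 mm. The point is not inside any of the regions above, so it lies outside the cross-section (3.60 mm from the nearest boundary).

outside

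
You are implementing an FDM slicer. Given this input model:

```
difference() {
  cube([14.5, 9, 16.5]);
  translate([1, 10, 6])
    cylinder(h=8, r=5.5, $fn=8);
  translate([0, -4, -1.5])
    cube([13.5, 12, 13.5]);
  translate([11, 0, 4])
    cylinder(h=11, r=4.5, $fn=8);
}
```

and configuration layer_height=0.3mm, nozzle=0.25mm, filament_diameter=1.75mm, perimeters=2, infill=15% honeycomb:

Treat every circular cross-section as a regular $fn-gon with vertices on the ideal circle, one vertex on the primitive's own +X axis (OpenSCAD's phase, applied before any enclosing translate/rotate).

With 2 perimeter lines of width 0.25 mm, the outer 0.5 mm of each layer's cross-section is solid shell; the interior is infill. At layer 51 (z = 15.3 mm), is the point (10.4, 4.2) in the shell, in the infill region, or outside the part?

At z = 15.3 mm: the cube (footprint 14.5×9) is included at this height; the cylinder at (1, 10) is absent (z outside [6, 14]); the cube at (0, -4) does not reach this height (z outside [-1.5, 12]); the cylinder at (11, 0) does not reach this height (z outside [4, 15]); After the difference (first − rest): none of the subtracted shapes is present at this height, so the 14.5×9 cube is unchanged — 1 connected region. Overall, the cross-section is a single solid region. The nearest boundary edge runs (14.50, 0.00)→(14.50, 9.00); distance from the point to it = 4.10 mm. The point is inside the cross-section and 4.10 mm from the nearest boundary — more than the 0.5 mm shell width (2 × 0.25), so it's in the infill interior.

infill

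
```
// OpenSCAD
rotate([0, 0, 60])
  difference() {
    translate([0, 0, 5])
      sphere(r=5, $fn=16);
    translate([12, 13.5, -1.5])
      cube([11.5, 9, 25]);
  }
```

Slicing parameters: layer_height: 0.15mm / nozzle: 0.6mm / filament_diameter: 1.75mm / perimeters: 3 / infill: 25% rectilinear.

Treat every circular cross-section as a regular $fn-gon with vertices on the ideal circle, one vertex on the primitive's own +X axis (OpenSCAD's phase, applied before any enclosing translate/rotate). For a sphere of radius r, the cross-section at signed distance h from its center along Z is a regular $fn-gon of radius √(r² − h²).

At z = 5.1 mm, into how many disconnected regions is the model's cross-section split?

At z = 5.1 mm: the r=5 sphere contributes a regular 16-gon of circumradius √(5²−0.1²) = 4.999; the 11.5×9 cube at (12, 13.5) contributes its full rectangle; Subtracting the remaining from the first: starting from the r=5 sphere, the 11.5×9 cube at (12, 13.5) misses the remaining region (no effect) — 1 connected region; (rotated 60° about Z; rotation is an isometry so areas/perimeters/island counts are preserved). The result has 1 disconnected region.

1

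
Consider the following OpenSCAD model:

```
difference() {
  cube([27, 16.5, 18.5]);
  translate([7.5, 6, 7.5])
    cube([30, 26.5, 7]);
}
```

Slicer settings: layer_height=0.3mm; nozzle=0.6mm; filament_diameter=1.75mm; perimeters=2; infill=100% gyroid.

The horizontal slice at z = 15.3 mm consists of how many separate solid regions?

1

At z = 15.3 mm: the 27×16.5 cube contributes its full rectangle; the cube at (7.5, 6) is absent (z outside [7.5, 14.5]); Taking the first minus the rest: none of the subtracted shapes is present at this height, so the 27×16.5 cube is unchanged — 1 connected region. The result has 1 disconnected region.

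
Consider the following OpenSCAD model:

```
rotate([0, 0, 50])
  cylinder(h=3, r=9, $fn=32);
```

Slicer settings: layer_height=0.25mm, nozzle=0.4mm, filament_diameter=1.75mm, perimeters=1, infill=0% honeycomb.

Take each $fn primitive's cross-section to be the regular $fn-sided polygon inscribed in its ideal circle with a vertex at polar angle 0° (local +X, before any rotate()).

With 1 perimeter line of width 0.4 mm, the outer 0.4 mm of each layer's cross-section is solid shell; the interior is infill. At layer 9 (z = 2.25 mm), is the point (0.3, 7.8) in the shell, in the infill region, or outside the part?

At z = 2.25 mm: the r=9 cylinder contributes a regular 32-gon of circumradius 9; (rotated 50° about Z; rotation is an isometry so areas/perimeters/island counts are preserved). Overall, the cross-section is a single solid region. Undo the 50° rotation: the query point maps to (6.168, 4.784) in the un-rotated model frame. The nearest boundary edge runs (7.48, 5.00)→(6.36, 6.36); distance from the point to it = 1.15 mm. The point is inside the cross-section and 1.15 mm from the nearest boundary — more than the 0.4 mm shell width (1 × 0.4), so it's in the infill interior.

infill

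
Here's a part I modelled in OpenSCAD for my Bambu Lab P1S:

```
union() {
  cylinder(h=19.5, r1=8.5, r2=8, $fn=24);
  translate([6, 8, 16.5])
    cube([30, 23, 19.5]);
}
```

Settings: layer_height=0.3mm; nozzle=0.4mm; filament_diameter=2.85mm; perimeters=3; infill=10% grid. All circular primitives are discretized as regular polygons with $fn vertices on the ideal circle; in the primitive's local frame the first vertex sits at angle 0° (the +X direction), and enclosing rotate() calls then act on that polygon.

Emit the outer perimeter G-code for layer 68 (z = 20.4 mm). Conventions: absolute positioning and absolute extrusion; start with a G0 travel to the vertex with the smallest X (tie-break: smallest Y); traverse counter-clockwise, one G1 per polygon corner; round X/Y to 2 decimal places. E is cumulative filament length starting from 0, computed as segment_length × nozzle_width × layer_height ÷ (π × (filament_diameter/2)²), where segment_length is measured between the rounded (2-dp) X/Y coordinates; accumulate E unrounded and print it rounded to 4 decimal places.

G0 X6.00 Y8.00 Z20.40
G1 X36.00 Y8.00 E0.5643
G1 X36.00 Y31.00 E0.9970
G1 X6.00 Y31.00 E1.5613
G1 X6.00 Y8.00 E1.9939

At z = 20.4 mm: the cone is absent (z outside [0, 19.5]); the cube at (6, 8) (footprint 30×23) is included at this height; Taking the union: only the 30×23 cube at (6, 8) is present, so the union is just that shape — 1 connected region. The outline is a single polygon with 4 vertices. Extrusion per mm of travel: 0.4 × 0.3 / (π × 1.425²) = 0.018811. Accumulating E over each segment gives final E = 1.9939.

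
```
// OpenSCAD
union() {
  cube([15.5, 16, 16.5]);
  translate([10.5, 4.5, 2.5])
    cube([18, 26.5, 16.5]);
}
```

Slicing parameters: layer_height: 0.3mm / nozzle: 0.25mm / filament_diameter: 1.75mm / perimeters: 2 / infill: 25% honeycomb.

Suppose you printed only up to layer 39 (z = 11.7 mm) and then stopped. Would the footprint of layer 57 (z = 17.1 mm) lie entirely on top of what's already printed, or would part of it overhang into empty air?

entirely on top

Compare the two slices. At z = 11.7: the cube (footprint 15.5×16) is included at this height (area 248.00 mm²); the cube at (10.5, 4.5) (footprint 18×26.5) is included at this height (area 477.00 mm²); Combining (union): the regions partially overlap — summed areas 725.00 mm² minus the doubly-counted overlap 57.50 mm² gives 667.50 mm² — area = 667.50 mm². At z = 17.1: the cube is absent (z outside [0, 16.5]); the cube at (10.5, 4.5) is present — its section is the full 18×26.5 rectangle (area 477.00 mm²); Merging all regions: only the 18×26.5 cube at (10.5, 4.5) is present, so the union is just that shape — area = 477.00 mm². Checking containment: the cross-section at z = 17.1 is a subset of the cross-section at z = 11.7.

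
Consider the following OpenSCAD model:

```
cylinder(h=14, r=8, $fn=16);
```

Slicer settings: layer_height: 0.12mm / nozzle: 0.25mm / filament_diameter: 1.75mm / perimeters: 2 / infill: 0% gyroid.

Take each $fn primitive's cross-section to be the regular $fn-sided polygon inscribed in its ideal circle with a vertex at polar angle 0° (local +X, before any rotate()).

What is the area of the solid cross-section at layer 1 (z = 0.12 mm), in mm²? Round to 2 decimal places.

195.93 mm²

At z = 0.12 mm: the cylinder: section is a regular 16-gon, circumradius r=8 (area = (16/2)·8.000²·sin(360°/16) = 195.93 mm²). Overall, the cross-section is a single solid region. Net area = 195.93 mm².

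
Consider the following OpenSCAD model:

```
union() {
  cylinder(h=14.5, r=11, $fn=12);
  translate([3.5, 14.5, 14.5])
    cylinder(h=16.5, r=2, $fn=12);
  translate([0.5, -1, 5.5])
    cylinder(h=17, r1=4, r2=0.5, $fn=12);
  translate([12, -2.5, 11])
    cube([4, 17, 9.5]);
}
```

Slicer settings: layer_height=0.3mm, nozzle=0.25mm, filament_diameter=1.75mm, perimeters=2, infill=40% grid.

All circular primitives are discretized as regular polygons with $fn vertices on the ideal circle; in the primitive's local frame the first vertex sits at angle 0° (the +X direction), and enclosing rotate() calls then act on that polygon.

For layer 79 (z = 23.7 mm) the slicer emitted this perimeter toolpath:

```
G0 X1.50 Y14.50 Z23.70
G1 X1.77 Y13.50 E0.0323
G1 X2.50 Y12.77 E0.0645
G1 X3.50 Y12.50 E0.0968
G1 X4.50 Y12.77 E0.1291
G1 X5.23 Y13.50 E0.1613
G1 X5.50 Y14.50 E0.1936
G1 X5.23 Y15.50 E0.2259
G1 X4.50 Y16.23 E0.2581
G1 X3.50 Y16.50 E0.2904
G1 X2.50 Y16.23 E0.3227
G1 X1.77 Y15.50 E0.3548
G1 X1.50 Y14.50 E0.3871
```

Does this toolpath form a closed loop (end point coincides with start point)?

Start point (G0): (1.50, 14.50). End point (last G1): the path returns to the start — closed.

yes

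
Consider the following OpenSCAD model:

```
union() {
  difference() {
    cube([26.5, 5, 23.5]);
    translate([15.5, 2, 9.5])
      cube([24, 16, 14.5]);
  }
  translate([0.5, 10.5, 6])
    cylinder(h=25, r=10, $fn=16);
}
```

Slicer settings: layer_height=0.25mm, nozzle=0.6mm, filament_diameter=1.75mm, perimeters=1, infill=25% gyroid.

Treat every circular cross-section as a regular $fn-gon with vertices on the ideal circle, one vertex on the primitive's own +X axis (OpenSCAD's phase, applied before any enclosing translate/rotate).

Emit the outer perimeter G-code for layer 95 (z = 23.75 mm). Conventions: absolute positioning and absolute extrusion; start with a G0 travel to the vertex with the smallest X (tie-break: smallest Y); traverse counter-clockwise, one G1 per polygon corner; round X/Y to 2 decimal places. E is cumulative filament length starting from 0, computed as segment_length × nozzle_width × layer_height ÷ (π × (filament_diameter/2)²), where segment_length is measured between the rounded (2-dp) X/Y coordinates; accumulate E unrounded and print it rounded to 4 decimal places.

G0 X-9.50 Y10.50 Z23.75
G1 X-8.74 Y6.67 E0.2435
G1 X-6.57 Y3.43 E0.4867
G1 X-3.33 Y1.26 E0.7299
G1 X0.50 Y0.50 E0.9734
G1 X4.33 Y1.26 E1.2169
G1 X7.57 Y3.43 E1.4601
G1 X9.74 Y6.67 E1.7033
G1 X10.50 Y10.50 E1.9468
G1 X9.74 Y14.33 E2.1903
G1 X7.57 Y17.57 E2.4335
G1 X4.33 Y19.74 E2.6767
G1 X0.50 Y20.50 E2.9202
G1 X-3.33 Y19.74 E3.1637
G1 X-6.57 Y17.57 E3.4069
G1 X-8.74 Y14.33 E3.6500
G1 X-9.50 Y10.50 E3.8935

At z = 23.75 mm: the cube is absent (z outside [0, 23.5]); the 24×16 cube at (15.5, 2) contributes its full rectangle; After the difference (first − rest): the first operand is absent here, so nothing remains; the cylinder at (0.5, 10.5): section is a regular 16-gon, circumradius r=10; Taking the union: only the r=10 cylinder at (0.5, 10.5) is present, so the union is just that shape — 1 connected region. The outline is a single polygon with 16 vertices. Extrusion per mm of travel: 0.6 × 0.25 / (π × 0.875²) = 0.062363. Accumulating E over each segment gives final E = 3.8935.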